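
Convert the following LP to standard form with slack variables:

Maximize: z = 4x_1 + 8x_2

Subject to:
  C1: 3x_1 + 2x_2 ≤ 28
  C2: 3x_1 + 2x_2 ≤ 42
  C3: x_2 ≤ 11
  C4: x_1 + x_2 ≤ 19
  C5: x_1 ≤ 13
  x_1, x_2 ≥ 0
max z = 4x_1 + 8x_2

s.t.
  3x_1 + 2x_2 + s1 = 28
  3x_1 + 2x_2 + s2 = 42
  x_2 + s3 = 11
  x_1 + x_2 + s4 = 19
  x_1 + s5 = 13
  x_1, x_2, s1, s2, s3, s4, s5 ≥ 0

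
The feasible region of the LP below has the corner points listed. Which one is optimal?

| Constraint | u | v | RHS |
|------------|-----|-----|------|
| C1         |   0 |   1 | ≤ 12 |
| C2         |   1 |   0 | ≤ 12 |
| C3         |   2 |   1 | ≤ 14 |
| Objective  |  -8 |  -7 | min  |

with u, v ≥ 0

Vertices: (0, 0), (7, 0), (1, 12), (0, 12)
(1, 12) with z = -92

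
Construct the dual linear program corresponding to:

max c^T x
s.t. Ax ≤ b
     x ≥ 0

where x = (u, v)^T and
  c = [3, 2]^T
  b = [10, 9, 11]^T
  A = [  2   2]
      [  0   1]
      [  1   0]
Minimize: z = 10y1 + 9y2 + 11y3

Subject to:
  C1: -2y1 - y3 ≤ -3
  C2: -2y1 - y2 ≤ -2
  y1, y2, y3 ≥ 0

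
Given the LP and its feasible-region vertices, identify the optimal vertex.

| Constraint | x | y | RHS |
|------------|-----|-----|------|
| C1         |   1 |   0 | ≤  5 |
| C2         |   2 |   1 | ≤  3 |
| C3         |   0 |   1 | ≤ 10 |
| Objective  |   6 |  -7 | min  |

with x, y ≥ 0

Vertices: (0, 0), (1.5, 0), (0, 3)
Evaluating z = 6x - 7y at each vertex:
  (0, 0): z = 0
  (1.5, 0): z = 9
  (0, 3): z = -21

The smallest value is z = -21, attained at (0, 3).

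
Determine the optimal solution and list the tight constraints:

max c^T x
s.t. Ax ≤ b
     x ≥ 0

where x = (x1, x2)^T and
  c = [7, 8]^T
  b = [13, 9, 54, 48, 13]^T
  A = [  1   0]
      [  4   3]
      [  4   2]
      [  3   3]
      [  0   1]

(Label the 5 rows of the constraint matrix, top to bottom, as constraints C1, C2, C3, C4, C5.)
Optimal: x1 = 0, x2 = 3
Slack at optimum:
  C1: slack = 13
  C2: slack = 0 (binding)
  C3: slack = 48
  C4: slack = 39
  C5: slack = 10
  x1 ≥ 0: x1 = 0 (binding)
  x2 ≥ 0: x2 = 3
Binding constraints: C2, x1 ≥ 0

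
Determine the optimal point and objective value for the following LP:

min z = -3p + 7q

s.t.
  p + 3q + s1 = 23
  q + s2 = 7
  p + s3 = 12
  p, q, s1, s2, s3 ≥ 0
p = 12, q = 0, z = -36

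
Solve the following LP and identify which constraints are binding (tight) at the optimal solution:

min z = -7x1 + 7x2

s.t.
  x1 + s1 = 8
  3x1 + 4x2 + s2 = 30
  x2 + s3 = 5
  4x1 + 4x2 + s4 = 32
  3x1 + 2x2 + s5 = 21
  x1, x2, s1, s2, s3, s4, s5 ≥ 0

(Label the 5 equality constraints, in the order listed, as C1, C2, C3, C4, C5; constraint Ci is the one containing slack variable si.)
Optimal: x1 = 7, x2 = 0
Binding: C5, x2 ≥ 0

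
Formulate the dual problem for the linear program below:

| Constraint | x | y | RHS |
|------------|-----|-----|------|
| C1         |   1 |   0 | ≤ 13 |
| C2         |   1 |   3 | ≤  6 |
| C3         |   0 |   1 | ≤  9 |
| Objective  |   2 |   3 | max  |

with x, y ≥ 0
Minimize: z = 13y1 + 6y2 + 9y3

Subject to:
  C1: -y1 - y2 ≤ -2
  C2: -3y2 - y3 ≤ -3
  y1, y2, y3 ≥ 0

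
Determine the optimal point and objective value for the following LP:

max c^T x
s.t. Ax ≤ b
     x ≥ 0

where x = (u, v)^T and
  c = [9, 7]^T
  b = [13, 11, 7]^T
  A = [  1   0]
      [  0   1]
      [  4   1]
u = 0, v = 7, z = 49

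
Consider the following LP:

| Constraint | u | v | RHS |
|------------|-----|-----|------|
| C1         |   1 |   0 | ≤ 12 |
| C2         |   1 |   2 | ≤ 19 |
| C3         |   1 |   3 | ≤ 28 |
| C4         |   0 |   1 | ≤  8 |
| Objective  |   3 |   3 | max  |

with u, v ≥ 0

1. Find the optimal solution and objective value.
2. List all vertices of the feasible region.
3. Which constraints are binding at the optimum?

1. u = 12, v = 3.5, z = 46.5
2. (0, 0), (12, 0), (12, 3.5), (3, 8), (0, 8)
3. C1, C2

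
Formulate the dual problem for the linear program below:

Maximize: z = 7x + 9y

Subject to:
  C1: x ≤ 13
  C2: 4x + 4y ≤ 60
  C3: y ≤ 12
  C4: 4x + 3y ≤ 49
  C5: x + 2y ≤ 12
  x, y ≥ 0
Minimize: z = 13y1 + 60y2 + 12y3 + 49y4 + 12y5

Subject to:
  C1: -y1 - 4y2 - 4y4 - y5 ≤ -7
  C2: -4y2 - y3 - 3y4 - 2y5 ≤ -9
  y1, y2, y3, y4, y5 ≥ 0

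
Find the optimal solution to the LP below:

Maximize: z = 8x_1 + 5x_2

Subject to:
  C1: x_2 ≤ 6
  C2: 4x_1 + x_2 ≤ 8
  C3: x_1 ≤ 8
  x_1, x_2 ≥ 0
Each vertex is the intersection of two constraint boundaries that also satisfies all remaining constraints:
  x_1 = 0 and x_2 = 0 → (0, 0)
  4x_1 + x_2 = 8 and x_2 = 0 → (2, 0)
  x_2 = 6 and 4x_1 + x_2 = 8 → (0.5, 6)
  x_2 = 6 and x_1 = 0 → (0, 6)

Evaluating z = 8x_1 + 5x_2 at each vertex:
  (0, 0): z = 0
  (2, 0): z = 16
  (0.5, 6): z = 34
  (0, 6): z = 30

The maximum is at (0.5, 6) with z = 34.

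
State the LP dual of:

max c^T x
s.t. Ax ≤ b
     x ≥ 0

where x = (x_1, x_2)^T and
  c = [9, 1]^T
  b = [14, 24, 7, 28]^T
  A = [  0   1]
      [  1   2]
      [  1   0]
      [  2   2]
Minimize: z = 14y1 + 24y2 + 7y3 + 28y4

Subject to:
  C1: -y2 - y3 - 2y4 ≤ -9
  C2: -y1 - 2y2 - 2y4 ≤ -1
  y1, y2, y3, y4 ≥ 0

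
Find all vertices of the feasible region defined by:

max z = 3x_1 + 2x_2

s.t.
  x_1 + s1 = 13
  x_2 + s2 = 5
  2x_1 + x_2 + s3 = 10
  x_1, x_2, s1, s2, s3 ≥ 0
Each vertex is the intersection of two constraint boundaries that also satisfies all remaining constraints:
  x_1 = 0 and x_2 = 0 → (0, 0)
  2x_1 + x_2 = 10 and x_2 = 0 → (5, 0)
  x_2 = 5 and 2x_1 + x_2 = 10 → (2.5, 5)
  x_2 = 5 and x_1 = 0 → (0, 5)

Vertices: (0, 0), (5, 0), (2.5, 5), (0, 5)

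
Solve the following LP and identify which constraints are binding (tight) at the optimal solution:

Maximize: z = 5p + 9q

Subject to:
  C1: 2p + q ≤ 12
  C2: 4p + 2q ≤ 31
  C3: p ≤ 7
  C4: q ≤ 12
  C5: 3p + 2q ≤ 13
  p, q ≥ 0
Optimal: p = 0, q = 6.5
Slack at optimum:
  C1: slack = 5.5
  C2: slack = 18
  C3: slack = 7
  C4: slack = 5.5
  C5: slack = 0 (binding)
  p ≥ 0: p = 0 (binding)
  q ≥ 0: q = 6.5
Binding constraints: C5, p ≥ 0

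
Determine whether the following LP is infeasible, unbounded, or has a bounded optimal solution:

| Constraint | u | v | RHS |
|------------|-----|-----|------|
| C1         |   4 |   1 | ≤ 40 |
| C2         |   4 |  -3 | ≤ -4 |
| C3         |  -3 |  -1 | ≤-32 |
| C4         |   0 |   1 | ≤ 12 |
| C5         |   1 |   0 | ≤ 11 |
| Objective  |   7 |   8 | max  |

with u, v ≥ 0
The point (7, 12) satisfies every constraint, so the LP is feasible; the constraints give u ≤ 11 and v ≤ 12, which with u, v ≥ 0 keep the feasible region inside a bounded box. A feasible, bounded LP attains a finite optimum at a vertex.

Evaluating z = 7u + 8v at each vertex:
  (7.077, 10.77): z = 135.7
  (7.25, 11): z = 138.8
  (7, 12): z = 145
  (6.667, 12): z = 142.7

The LP has an optimal solution: (7, 12) with z = 145.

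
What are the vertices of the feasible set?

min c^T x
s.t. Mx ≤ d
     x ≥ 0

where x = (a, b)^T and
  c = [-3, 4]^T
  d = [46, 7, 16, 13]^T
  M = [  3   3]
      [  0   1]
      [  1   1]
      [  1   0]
Each vertex is the intersection of two constraint boundaries that also satisfies all remaining constraints:
  a = 0 and b = 0 → (0, 0)
  a = 13 and b = 0 → (13, 0)
  3a + 3b = 46 and a = 13 → (13, 2.333)
  3a + 3b = 46 and b = 7 → (8.333, 7)
  b = 7 and a = 0 → (0, 7)

Vertices: (0, 0), (13, 0), (13, 2.333), (8.333, 7), (0, 7)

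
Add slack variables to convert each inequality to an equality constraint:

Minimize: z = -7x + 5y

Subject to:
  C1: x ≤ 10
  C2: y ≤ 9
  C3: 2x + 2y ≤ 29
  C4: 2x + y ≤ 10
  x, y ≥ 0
min z = -7x + 5y

s.t.
  x + s1 = 10
  y + s2 = 9
  2x + 2y + s3 = 29
  2x + y + s4 = 10
  x, y, s1, s2, s3, s4 ≥ 0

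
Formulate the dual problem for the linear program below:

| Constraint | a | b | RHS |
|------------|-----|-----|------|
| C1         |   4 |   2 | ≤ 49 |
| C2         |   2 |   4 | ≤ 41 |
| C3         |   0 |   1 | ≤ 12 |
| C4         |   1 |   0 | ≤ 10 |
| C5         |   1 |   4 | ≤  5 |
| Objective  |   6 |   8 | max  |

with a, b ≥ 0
Minimize: z = 49y1 + 41y2 + 12y3 + 10y4 + 5y5

Subject to:
  C1: -4y1 - 2y2 - y4 - y5 ≤ -6
  C2: -2y1 - 4y2 - y3 - 4y5 ≤ -8
  y1, y2, y3, y4, y5 ≥ 0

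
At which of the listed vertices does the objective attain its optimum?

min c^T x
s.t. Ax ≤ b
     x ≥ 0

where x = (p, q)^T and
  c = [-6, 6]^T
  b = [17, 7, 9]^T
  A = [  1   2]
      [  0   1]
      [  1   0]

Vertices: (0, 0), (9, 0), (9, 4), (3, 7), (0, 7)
(9, 0) with z = -54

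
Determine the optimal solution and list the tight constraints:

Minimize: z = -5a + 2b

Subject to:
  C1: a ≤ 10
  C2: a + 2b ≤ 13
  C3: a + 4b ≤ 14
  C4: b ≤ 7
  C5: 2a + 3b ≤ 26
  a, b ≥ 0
Optimal: a = 10, b = 0
Slack at optimum:
  C1: slack = 0 (binding)
  C2: slack = 3
  C3: slack = 4
  C4: slack = 7
  C5: slack = 6
  a ≥ 0: a = 10
  b ≥ 0: b = 0 (binding)
Binding constraints: C1, b ≥ 0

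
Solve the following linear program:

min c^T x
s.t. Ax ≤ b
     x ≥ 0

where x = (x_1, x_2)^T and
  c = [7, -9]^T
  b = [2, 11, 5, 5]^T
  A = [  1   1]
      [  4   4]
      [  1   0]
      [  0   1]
Each vertex is the intersection of two constraint boundaries that also satisfies all remaining constraints:
  x_1 = 0 and x_2 = 0 → (0, 0)
  x_1 + x_2 = 2 and x_2 = 0 → (2, 0)
  x_1 + x_2 = 2 and x_1 = 0 → (0, 2)

Evaluating z = 7x_1 - 9x_2 at each vertex:
  (0, 0): z = 0
  (2, 0): z = 14
  (0, 2): z = -18

The minimum is at (0, 2) with z = -18.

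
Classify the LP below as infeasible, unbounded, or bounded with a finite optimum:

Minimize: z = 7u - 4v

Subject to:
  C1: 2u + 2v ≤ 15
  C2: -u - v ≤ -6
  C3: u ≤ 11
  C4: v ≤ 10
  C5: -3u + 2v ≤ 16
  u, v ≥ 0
The point (0, 7.5) satisfies every constraint, so the LP is feasible; the constraints give u ≤ 11 and v ≤ 10, which with u, v ≥ 0 keep the feasible region inside a bounded box. A feasible, bounded LP attains a finite optimum at a vertex.

Bounded optimum: z* = -30 at (0, 7.5).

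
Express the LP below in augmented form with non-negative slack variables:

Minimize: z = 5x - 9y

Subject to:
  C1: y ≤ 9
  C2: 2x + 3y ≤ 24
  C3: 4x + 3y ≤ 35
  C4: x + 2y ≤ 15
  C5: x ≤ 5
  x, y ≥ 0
min z = 5x - 9y

s.t.
  y + s1 = 9
  2x + 3y + s2 = 24
  4x + 3y + s3 = 35
  x + 2y + s4 = 15
  x + s5 = 5
  x, y, s1, s2, s3, s4, s5 ≥ 0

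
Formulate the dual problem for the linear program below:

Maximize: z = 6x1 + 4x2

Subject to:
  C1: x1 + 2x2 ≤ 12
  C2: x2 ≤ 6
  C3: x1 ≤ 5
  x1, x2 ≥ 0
Minimize: z = 12y1 + 6y2 + 5y3

Subject to:
  C1: -y1 - y3 ≤ -6
  C2: -2y1 - y2 ≤ -4
  y1, y2, y3 ≥ 0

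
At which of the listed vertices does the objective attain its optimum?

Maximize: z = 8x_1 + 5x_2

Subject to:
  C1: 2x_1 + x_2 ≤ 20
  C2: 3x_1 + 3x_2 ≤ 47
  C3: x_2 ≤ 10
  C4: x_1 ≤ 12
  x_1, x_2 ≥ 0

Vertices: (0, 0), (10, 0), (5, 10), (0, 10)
Evaluating z = 8x_1 + 5x_2 at each vertex:
  (0, 0): z = 0
  (10, 0): z = 80
  (5, 10): z = 90
  (0, 10): z = 50

The largest value is z = 90, attained at (5, 10).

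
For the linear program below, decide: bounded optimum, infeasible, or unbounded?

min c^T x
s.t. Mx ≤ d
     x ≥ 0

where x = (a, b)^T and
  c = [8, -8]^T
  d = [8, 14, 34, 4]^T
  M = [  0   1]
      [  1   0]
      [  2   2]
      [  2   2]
The point (0, 2) satisfies every constraint, so the LP is feasible; the constraints give a ≤ 14 and b ≤ 8, which with a, b ≥ 0 keep the feasible region inside a bounded box. A feasible, bounded LP attains a finite optimum at a vertex.

Bounded optimum: z* = -16 at (0, 2).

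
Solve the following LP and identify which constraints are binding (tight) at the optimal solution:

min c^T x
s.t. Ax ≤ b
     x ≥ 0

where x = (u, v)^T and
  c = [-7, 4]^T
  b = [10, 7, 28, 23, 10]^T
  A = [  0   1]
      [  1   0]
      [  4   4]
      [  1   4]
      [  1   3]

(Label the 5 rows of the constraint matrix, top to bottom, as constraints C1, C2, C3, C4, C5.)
Optimal: u = 7, v = 0
Slack at optimum:
  C1: slack = 10
  C2: slack = 0 (binding)
  C3: slack = 0 (binding)
  C4: slack = 16
  C5: slack = 3
  u ≥ 0: u = 7
  v ≥ 0: v = 0 (binding)
Binding constraints: C2, C3, v ≥ 0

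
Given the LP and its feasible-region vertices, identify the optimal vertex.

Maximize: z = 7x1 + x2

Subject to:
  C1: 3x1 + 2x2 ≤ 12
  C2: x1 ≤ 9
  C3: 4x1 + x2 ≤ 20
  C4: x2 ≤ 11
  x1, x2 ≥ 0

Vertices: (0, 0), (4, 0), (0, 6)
Evaluating z = 7x1 + x2 at each vertex:
  (0, 0): z = 0
  (4, 0): z = 28
  (0, 6): z = 6

The largest value is z = 28, attained at (4, 0).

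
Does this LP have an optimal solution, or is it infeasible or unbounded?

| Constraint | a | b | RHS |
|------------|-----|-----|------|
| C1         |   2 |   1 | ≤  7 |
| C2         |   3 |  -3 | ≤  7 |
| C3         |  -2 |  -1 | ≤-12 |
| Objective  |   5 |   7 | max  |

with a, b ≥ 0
C1 requires 2a + b ≤ 7, while C3 (-2a - b ≤ -12) is equivalent to 2a + b ≥ 12. Together they would need 12 ≤ 2a + b ≤ 7, which is impossible since 12 > 7. No point satisfies all constraints.

Infeasible — the constraint set is empty.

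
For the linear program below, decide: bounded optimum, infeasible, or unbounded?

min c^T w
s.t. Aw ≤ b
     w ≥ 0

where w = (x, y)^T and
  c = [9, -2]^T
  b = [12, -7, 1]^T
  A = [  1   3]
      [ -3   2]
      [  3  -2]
One constraint requires 3x - 2y ≤ 1, while the constraint -3x + 2y ≤ -7 is equivalent to 3x - 2y ≥ 7. Together they would need 7 ≤ 3x - 2y ≤ 1, which is impossible since 7 > 1. No point satisfies all constraints.

Infeasible: no point satisfies all constraints simultaneously.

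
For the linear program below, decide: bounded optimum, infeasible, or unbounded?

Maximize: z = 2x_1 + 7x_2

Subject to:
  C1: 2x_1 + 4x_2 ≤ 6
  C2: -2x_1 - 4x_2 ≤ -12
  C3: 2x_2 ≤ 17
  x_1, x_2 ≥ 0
C1 requires 2x_1 + 4x_2 ≤ 6, while C2 (-2x_1 - 4x_2 ≤ -12) is equivalent to 2x_1 + 4x_2 ≥ 12. Together they would need 12 ≤ 2x_1 + 4x_2 ≤ 6, which is impossible since 12 > 6. No point satisfies all constraints.

Infeasible — the constraint set is empty.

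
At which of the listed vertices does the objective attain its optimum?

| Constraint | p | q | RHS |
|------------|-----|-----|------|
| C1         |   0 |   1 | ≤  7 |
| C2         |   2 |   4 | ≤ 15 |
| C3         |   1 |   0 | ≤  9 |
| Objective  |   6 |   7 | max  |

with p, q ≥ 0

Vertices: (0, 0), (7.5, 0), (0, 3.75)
(7.5, 0) with z = 45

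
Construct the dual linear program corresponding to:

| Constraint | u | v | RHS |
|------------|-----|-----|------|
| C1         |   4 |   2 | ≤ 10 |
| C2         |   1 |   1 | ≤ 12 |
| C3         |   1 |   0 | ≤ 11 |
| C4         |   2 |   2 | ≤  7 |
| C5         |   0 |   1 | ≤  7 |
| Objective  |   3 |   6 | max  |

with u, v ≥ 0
Minimize: z = 10y1 + 12y2 + 11y3 + 7y4 + 7y5

Subject to:
  C1: -4y1 - y2 - y3 - 2y4 ≤ -3
  C2: -2y1 - y2 - 2y4 - y5 ≤ -6
  y1, y2, y3, y4, y5 ≥ 0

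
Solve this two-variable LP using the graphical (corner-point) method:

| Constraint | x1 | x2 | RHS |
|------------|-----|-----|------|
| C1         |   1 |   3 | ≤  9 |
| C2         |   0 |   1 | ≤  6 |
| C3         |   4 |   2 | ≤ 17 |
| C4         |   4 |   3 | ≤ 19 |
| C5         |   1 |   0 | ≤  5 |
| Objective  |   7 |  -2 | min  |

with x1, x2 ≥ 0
Each vertex is the intersection of two constraint boundaries that also satisfies all remaining constraints:
  x1 = 0 and x2 = 0 → (0, 0)
  4x1 + 2x2 = 17 and x2 = 0 → (4.25, 0)
  x1 + 3x2 = 9 and 4x1 + 2x2 = 17 → (3.3, 1.9)
  x1 + 3x2 = 9 and x1 = 0 → (0, 3)

Evaluating z = 7x1 - 2x2 at each vertex:
  (0, 0): z = 0
  (4.25, 0): z = 29.75
  (3.3, 1.9): z = 19.3
  (0, 3): z = -6

The minimum is at (0, 3) with z = -6.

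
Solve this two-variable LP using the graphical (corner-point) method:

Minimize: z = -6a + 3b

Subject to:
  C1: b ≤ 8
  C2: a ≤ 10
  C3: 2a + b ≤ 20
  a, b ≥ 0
a = 10, b = 0, z = -60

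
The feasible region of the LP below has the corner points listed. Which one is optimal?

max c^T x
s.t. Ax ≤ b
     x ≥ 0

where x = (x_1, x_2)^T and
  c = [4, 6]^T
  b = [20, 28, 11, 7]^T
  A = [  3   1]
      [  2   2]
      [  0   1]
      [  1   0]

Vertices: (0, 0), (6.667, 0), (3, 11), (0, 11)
Evaluating z = 4x_1 + 6x_2 at each vertex:
  (0, 0): z = 0
  (6.667, 0): z = 26.67
  (3, 11): z = 78
  (0, 11): z = 66

The largest value is z = 78, attained at (3, 11).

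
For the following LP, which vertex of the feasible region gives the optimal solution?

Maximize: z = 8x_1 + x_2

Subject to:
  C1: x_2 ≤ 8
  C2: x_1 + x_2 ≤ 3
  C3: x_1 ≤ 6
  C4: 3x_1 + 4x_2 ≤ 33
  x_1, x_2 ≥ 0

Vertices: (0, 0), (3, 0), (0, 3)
(3, 0) with z = 24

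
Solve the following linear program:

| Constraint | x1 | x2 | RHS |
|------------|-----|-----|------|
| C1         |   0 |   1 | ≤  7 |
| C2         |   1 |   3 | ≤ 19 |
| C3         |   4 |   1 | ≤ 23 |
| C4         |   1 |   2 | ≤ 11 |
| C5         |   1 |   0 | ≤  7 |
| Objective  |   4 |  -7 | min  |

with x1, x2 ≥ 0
Each vertex is the intersection of two constraint boundaries that also satisfies all remaining constraints:
  x1 = 0 and x2 = 0 → (0, 0)
  4x1 + x2 = 23 and x2 = 0 → (5.75, 0)
  4x1 + x2 = 23 and x1 + 2x2 = 11 → (5, 3)
  x1 + 2x2 = 11 and x1 = 0 → (0, 5.5)

Evaluating z = 4x1 - 7x2 at each vertex:
  (0, 0): z = 0
  (5.75, 0): z = 23
  (5, 3): z = -1
  (0, 5.5): z = -38.5

The minimum is at (0, 5.5) with z = -38.5.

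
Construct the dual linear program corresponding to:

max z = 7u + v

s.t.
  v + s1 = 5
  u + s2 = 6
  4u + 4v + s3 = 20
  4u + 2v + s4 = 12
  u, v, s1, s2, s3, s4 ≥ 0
Minimize: z = 5y1 + 6y2 + 20y3 + 12y4

Subject to:
  C1: -y2 - 4y3 - 4y4 ≤ -7
  C2: -y1 - 4y3 - 2y4 ≤ -1
  y1, y2, y3, y4 ≥ 0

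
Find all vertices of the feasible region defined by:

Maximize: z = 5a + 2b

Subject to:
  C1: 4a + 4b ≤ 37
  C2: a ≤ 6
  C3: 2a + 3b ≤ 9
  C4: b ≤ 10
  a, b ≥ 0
Each vertex is the intersection of two constraint boundaries that also satisfies all remaining constraints:
  a = 0 and b = 0 → (0, 0)
  2a + 3b = 9 and b = 0 → (4.5, 0)
  2a + 3b = 9 and a = 0 → (0, 3)

Vertices: (0, 0), (4.5, 0), (0, 3)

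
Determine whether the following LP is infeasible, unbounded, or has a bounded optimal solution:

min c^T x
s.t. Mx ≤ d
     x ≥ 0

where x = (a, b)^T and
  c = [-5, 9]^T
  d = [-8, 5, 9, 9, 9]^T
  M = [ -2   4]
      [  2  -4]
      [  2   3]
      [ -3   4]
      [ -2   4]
One constraint requires 2a - 4b ≤ 5, while the constraint -2a + 4b ≤ -8 is equivalent to 2a - 4b ≥ 8. Together they would need 8 ≤ 2a - 4b ≤ 5, which is impossible since 8 > 5. No point satisfies all constraints.

Infeasible: no point satisfies all constraints simultaneously.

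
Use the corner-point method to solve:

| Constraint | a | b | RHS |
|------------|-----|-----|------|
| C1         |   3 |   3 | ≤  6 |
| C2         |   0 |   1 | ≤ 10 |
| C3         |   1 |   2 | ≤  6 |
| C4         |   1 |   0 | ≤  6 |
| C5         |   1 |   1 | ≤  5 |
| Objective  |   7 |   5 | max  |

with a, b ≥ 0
a = 2, b = 0, z = 14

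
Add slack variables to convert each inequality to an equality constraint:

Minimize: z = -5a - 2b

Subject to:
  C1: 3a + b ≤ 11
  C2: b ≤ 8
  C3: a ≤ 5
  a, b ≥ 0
min z = -5a - 2b

s.t.
  3a + b + s1 = 11
  b + s2 = 8
  a + s3 = 5
  a, b, s1, s2, s3 ≥ 0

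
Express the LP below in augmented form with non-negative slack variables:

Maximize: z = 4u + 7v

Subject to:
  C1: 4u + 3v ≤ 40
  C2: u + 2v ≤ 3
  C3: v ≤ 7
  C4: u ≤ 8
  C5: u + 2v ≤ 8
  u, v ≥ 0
max z = 4u + 7v

s.t.
  4u + 3v + s1 = 40
  u + 2v + s2 = 3
  v + s3 = 7
  u + s4 = 8
  u + 2v + s5 = 8
  u, v, s1, s2, s3, s4, s5 ≥ 0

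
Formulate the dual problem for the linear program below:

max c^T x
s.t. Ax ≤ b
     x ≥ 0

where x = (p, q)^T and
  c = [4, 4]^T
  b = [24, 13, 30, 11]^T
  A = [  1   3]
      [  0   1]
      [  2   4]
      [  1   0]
Minimize: z = 24y1 + 13y2 + 30y3 + 11y4

Subject to:
  C1: -y1 - 2y3 - y4 ≤ -4
  C2: -3y1 - y2 - 4y3 ≤ -4
  y1, y2, y3, y4 ≥ 0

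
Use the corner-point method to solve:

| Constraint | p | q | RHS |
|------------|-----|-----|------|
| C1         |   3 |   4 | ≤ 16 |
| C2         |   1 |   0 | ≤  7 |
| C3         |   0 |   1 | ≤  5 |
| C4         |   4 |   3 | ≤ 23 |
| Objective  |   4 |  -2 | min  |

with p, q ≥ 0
Each vertex is the intersection of two constraint boundaries that also satisfies all remaining constraints:
  p = 0 and q = 0 → (0, 0)
  3p + 4q = 16 and q = 0 → (5.333, 0)
  3p + 4q = 16 and p = 0 → (0, 4)

Evaluating z = 4p - 2q at each vertex:
  (0, 0): z = 0
  (5.333, 0): z = 21.33
  (0, 4): z = -8

The minimum is at (0, 4) with z = -8.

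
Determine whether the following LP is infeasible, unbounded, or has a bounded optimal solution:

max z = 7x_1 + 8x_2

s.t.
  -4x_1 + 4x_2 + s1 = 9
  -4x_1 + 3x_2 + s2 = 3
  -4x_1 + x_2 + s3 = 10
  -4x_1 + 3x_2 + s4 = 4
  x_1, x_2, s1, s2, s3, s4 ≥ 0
Feasible point: (0, 0) satisfies every constraint, so the LP is feasible.
Direction d = (1, 0): for each constraint row a, a·d ≤ 0 —
  (-4)(1) + (4)(0) = -4 ≤ 0
  (-4)(1) + (3)(0) = -4 ≤ 0
  (-4)(1) + (1)(0) = -4 ≤ 0
  (-4)(1) + (3)(0) = -4 ≤ 0
and d ≥ 0, so (0, 0) + t·d stays feasible for every t ≥ 0. Along this ray z = 7x_1 + 8x_2 changes by 7 per unit t, so z → +∞.

Unbounded: there is a feasible ray along which z → +∞.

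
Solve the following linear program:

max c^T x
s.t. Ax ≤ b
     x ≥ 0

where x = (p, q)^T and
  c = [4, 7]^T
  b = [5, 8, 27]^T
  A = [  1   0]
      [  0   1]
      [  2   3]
Each vertex is the intersection of two constraint boundaries that also satisfies all remaining constraints:
  p = 0 and q = 0 → (0, 0)
  p = 5 and q = 0 → (5, 0)
  p = 5 and 2p + 3q = 27 → (5, 5.667)
  q = 8 and 2p + 3q = 27 → (1.5, 8)
  q = 8 and p = 0 → (0, 8)

Evaluating z = 4p + 7q at each vertex:
  (0, 0): z = 0
  (5, 0): z = 20
  (5, 5.667): z = 59.67
  (1.5, 8): z = 62
  (0, 8): z = 56

The maximum is at (1.5, 8) with z = 62.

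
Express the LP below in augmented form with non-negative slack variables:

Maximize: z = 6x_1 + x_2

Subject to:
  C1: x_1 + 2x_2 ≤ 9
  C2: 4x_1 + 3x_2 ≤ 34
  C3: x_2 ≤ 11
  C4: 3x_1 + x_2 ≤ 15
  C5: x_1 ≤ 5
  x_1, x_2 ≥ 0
max z = 6x_1 + x_2

s.t.
  x_1 + 2x_2 + s1 = 9
  4x_1 + 3x_2 + s2 = 34
  x_2 + s3 = 11
  3x_1 + x_2 + s4 = 15
  x_1 + s5 = 5
  x_1, x_2, s1, s2, s3, s4, s5 ≥ 0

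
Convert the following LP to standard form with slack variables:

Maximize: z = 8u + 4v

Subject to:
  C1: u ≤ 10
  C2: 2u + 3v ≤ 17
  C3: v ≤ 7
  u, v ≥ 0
max z = 8u + 4v

s.t.
  u + s1 = 10
  2u + 3v + s2 = 17
  v + s3 = 7
  u, v, s1, s2, s3 ≥ 0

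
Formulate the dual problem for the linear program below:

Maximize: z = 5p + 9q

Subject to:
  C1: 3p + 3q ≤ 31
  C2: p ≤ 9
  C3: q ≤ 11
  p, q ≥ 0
Minimize: z = 31y1 + 9y2 + 11y3

Subject to:
  C1: -3y1 - y2 ≤ -5
  C2: -3y1 - y3 ≤ -9
  y1, y2, y3 ≥ 0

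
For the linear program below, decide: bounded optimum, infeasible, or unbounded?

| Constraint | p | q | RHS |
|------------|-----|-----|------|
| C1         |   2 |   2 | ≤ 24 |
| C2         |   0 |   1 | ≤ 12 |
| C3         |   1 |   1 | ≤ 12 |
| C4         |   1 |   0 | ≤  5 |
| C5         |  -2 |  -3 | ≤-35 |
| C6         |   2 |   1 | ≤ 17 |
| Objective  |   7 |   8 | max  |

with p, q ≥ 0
The point (0, 12) satisfies every constraint, so the LP is feasible; the constraints give p ≤ 5 and q ≤ 12, which with p, q ≥ 0 keep the feasible region inside a bounded box. A feasible, bounded LP attains a finite optimum at a vertex.

Bounded optimum: z* = 96 at (0, 12).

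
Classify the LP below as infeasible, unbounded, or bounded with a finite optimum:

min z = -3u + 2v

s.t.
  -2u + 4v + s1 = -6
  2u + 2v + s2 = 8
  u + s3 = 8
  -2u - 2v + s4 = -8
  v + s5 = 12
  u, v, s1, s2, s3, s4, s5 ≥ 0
The point (4, 0) satisfies every constraint, so the LP is feasible; the constraints give u ≤ 8 and v ≤ 12, which with u, v ≥ 0 keep the feasible region inside a bounded box. A feasible, bounded LP attains a finite optimum at a vertex.

The LP has an optimal solution: (4, 0) with z = -12.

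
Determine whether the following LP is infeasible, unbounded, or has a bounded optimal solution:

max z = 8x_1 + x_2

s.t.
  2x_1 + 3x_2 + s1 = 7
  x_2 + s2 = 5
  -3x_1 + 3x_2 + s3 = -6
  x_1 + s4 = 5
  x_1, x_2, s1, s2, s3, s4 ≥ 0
The point (3.5, 0) satisfies every constraint, so the LP is feasible; the constraints give x_1 ≤ 5 and x_2 ≤ 5, which with x_1, x_2 ≥ 0 keep the feasible region inside a bounded box. A feasible, bounded LP attains a finite optimum at a vertex.

Feasible with finite optimum z* = 28 at (3.5, 0).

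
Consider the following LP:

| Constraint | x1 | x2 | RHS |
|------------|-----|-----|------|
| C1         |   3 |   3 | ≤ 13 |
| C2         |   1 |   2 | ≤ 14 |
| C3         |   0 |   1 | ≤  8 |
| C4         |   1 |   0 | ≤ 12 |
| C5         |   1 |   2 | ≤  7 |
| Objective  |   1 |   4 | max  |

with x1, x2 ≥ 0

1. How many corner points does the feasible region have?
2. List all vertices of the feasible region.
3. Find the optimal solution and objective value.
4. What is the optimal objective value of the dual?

1. 4
2. (0, 0), (4.333, 0), (1.667, 2.667), (0, 3.5)
3. x1 = 0, x2 = 3.5, z = 14
4. 14 (by strong duality, equal to the primal optimum)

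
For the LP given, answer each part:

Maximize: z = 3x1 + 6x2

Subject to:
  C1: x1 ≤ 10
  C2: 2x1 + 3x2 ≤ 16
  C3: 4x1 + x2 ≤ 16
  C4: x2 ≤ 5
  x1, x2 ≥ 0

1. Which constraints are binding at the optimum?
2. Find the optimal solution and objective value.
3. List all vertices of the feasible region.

1. C2, C4
2. x1 = 0.5, x2 = 5, z = 31.5
3. (0, 0), (4, 0), (3.2, 3.2), (0.5, 5), (0, 5)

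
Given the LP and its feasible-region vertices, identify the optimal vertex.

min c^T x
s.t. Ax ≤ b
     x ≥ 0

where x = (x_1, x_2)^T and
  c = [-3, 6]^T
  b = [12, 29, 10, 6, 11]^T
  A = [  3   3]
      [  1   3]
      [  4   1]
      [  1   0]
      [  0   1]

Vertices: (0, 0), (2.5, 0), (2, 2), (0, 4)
Evaluating z = -3x_1 + 6x_2 at each vertex:
  (0, 0): z = 0
  (2.5, 0): z = -7.5
  (2, 2): z = 6
  (0, 4): z = 24

The smallest value is z = -7.5, attained at (2.5, 0).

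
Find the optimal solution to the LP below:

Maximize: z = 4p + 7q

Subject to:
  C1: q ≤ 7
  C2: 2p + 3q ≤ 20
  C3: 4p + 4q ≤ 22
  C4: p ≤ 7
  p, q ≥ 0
p = 0, q = 5.5, z = 38.5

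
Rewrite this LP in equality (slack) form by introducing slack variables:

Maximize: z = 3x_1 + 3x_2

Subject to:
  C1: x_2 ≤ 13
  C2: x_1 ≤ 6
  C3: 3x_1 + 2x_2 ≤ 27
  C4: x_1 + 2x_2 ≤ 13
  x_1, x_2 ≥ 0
max z = 3x_1 + 3x_2

s.t.
  x_2 + s1 = 13
  x_1 + s2 = 6
  3x_1 + 2x_2 + s3 = 27
  x_1 + 2x_2 + s4 = 13
  x_1, x_2, s1, s2, s3, s4 ≥ 0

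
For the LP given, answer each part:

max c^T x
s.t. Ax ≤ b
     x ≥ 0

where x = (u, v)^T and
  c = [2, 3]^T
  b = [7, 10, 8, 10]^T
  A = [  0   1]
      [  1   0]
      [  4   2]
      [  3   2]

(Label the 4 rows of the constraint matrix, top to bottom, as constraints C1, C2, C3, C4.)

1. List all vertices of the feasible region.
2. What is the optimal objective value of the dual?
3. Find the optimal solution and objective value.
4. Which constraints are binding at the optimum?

1. (0, 0), (2, 0), (0, 4)
2. 12 (by strong duality, equal to the primal optimum)
3. u = 0, v = 4, z = 12
4. C3, u ≥ 0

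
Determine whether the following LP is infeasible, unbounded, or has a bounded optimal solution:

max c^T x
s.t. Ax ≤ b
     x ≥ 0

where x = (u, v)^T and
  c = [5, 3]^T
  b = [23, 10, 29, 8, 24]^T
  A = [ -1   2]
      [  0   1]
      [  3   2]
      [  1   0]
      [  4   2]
The point (1, 10) satisfies every constraint, so the LP is feasible; the constraints give u ≤ 8 and v ≤ 10, which with u, v ≥ 0 keep the feasible region inside a bounded box. A feasible, bounded LP attains a finite optimum at a vertex.

Evaluating z = 5u + 3v at each vertex:
  (0, 0): z = 0
  (6, 0): z = 30
  (1, 10): z = 35
  (0, 10): z = 30

Feasible with finite optimum z* = 35 at (1, 10).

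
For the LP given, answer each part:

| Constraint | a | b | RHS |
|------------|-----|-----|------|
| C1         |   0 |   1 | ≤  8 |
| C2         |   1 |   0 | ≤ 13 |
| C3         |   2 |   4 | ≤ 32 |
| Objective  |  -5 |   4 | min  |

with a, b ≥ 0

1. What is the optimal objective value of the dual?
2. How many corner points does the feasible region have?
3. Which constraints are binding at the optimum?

1. -65 (by strong duality, equal to the primal optimum)
2. 4
3. C2, b ≥ 0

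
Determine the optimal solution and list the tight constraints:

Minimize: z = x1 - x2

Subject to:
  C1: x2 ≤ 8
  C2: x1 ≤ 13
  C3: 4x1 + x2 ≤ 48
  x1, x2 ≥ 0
Optimal: x1 = 0, x2 = 8
Binding: C1, x1 ≥ 0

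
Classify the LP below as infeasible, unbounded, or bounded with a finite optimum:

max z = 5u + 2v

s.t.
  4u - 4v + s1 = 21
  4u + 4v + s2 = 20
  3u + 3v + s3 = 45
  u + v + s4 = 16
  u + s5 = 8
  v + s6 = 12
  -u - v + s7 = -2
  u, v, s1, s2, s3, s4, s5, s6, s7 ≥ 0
The point (5, 0) satisfies every constraint, so the LP is feasible; the constraints give u ≤ 8 and v ≤ 12, which with u, v ≥ 0 keep the feasible region inside a bounded box. A feasible, bounded LP attains a finite optimum at a vertex.

Bounded optimum: z* = 25 at (5, 0).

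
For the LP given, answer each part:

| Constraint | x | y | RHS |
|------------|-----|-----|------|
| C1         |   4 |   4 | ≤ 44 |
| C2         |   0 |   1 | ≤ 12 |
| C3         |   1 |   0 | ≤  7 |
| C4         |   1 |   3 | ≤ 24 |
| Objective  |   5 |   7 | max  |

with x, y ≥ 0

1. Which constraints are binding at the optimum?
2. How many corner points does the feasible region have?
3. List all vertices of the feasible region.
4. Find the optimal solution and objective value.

1. C1, C4
2. 5
3. (0, 0), (7, 0), (7, 4), (4.5, 6.5), (0, 8)
4. x = 4.5, y = 6.5, z = 68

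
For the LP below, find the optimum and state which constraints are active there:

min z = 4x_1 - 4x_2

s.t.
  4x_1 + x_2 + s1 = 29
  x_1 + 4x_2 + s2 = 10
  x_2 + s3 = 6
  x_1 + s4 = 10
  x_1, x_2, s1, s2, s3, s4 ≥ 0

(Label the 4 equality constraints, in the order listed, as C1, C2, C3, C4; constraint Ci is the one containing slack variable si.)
Optimal: x_1 = 0, x_2 = 2.5
Slack at optimum:
  C1: slack = 26.5
  C2: slack = 0 (binding)
  C3: slack = 3.5
  C4: slack = 10
  x_1 ≥ 0: x_1 = 0 (binding)
  x_2 ≥ 0: x_2 = 2.5
Binding constraints: C2, x_1 ≥ 0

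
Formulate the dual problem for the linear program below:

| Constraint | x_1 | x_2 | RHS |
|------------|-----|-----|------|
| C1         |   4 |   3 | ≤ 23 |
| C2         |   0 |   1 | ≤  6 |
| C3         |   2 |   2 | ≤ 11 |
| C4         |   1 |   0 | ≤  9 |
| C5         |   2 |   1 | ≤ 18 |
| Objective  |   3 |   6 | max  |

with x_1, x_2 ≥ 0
Minimize: z = 23y1 + 6y2 + 11y3 + 9y4 + 18y5

Subject to:
  C1: -4y1 - 2y3 - y4 - 2y5 ≤ -3
  C2: -3y1 - y2 - 2y3 - y5 ≤ -6
  y1, y2, y3, y4, y5 ≥ 0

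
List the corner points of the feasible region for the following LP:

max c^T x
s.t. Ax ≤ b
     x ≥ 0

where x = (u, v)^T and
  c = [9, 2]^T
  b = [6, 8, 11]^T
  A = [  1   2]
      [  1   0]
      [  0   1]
Each vertex is the intersection of two constraint boundaries that also satisfies all remaining constraints:
  u = 0 and v = 0 → (0, 0)
  u + 2v = 6 and v = 0 → (6, 0)
  u + 2v = 6 and u = 0 → (0, 3)

Vertices: (0, 0), (6, 0), (0, 3)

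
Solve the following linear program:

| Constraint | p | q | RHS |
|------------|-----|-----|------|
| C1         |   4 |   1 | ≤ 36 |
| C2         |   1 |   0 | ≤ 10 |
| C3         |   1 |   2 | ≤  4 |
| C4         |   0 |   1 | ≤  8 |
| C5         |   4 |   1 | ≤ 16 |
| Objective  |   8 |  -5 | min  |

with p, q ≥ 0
Each vertex is the intersection of two constraint boundaries that also satisfies all remaining constraints:
  p = 0 and q = 0 → (0, 0)
  p + 2q = 4 and 4p + q = 16 → (4, 0)
  p + 2q = 4 and p = 0 → (0, 2)

Evaluating z = 8p - 5q at each vertex:
  (0, 0): z = 0
  (4, 0): z = 32
  (0, 2): z = -10

The minimum is at (0, 2) with z = -10.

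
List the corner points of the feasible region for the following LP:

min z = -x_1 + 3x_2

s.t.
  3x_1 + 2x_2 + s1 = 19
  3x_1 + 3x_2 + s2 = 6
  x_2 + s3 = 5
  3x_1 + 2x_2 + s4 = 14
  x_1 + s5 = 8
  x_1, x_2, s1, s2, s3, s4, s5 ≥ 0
Each vertex is the intersection of two constraint boundaries that also satisfies all remaining constraints:
  x_1 = 0 and x_2 = 0 → (0, 0)
  3x_1 + 3x_2 = 6 and x_2 = 0 → (2, 0)
  3x_1 + 3x_2 = 6 and x_1 = 0 → (0, 2)

Vertices: (0, 0), (2, 0), (0, 2)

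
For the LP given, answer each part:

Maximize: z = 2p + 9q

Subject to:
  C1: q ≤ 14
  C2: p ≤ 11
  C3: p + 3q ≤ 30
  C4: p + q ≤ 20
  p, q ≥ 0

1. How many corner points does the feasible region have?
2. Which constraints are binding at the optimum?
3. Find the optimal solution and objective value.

1. 4
2. C3, p ≥ 0
3. p = 0, q = 10, z = 90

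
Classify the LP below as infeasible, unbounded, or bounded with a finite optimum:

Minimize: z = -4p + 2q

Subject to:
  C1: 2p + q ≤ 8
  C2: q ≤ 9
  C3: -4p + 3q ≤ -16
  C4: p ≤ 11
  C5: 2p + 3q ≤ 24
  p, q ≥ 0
The point (4, 0) satisfies every constraint, so the LP is feasible; the constraints give p ≤ 11 and q ≤ 9, which with p, q ≥ 0 keep the feasible region inside a bounded box. A feasible, bounded LP attains a finite optimum at a vertex.

The LP has an optimal solution: (4, 0) with z = -16.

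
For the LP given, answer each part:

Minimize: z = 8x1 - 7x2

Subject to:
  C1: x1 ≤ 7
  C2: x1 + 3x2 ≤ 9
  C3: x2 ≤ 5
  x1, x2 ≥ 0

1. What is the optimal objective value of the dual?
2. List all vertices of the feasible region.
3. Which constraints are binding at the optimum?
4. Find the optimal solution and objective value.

1. -21 (by strong duality, equal to the primal optimum)
2. (0, 0), (7, 0), (7, 0.6667), (0, 3)
3. C2, x1 ≥ 0
4. x1 = 0, x2 = 3, z = -21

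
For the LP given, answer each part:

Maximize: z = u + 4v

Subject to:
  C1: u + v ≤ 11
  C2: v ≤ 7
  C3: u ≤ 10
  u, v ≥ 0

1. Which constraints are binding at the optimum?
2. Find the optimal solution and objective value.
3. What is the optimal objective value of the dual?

1. C1, C2
2. u = 4, v = 7, z = 32
3. 32 (by strong duality, equal to the primal optimum)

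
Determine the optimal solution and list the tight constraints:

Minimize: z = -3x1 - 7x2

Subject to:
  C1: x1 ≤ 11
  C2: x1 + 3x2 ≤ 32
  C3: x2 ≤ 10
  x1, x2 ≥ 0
Optimal: x1 = 11, x2 = 7
Binding: C1, C2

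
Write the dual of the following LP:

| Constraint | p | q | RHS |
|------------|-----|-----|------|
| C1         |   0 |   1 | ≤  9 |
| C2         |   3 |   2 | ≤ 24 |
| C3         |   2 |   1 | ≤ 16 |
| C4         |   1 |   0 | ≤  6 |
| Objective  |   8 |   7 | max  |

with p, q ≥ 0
Minimize: z = 9y1 + 24y2 + 16y3 + 6y4

Subject to:
  C1: -3y2 - 2y3 - y4 ≤ -8
  C2: -y1 - 2y2 - y3 ≤ -7
  y1, y2, y3, y4 ≥ 0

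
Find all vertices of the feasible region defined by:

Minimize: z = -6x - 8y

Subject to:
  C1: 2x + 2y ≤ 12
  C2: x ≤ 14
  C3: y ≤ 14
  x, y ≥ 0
Each vertex is the intersection of two constraint boundaries that also satisfies all remaining constraints:
  x = 0 and y = 0 → (0, 0)
  2x + 2y = 12 and y = 0 → (6, 0)
  2x + 2y = 12 and x = 0 → (0, 6)

Vertices: (0, 0), (6, 0), (0, 6)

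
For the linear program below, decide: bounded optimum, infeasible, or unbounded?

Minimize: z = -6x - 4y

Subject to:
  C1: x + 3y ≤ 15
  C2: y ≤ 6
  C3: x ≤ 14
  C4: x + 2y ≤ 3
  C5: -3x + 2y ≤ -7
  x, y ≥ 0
The point (3, 0) satisfies every constraint, so the LP is feasible; the constraints give x ≤ 14 and y ≤ 6, which with x, y ≥ 0 keep the feasible region inside a bounded box. A feasible, bounded LP attains a finite optimum at a vertex.

Evaluating z = -6x - 4y at each vertex:
  (2.333, 0): z = -14
  (3, 0): z = -18
  (2.5, 0.25): z = -16

Feasible with finite optimum z* = -18 at (3, 0).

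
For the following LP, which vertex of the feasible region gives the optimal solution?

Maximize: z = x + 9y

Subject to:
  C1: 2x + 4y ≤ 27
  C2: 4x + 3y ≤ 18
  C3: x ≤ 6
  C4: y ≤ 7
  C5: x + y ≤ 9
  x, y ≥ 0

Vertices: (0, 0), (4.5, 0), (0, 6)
(0, 6) with z = 54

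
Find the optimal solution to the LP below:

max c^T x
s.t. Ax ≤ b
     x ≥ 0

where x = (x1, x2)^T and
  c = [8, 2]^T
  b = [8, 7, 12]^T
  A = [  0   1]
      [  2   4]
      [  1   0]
Each vertex is the intersection of two constraint boundaries that also satisfies all remaining constraints:
  x1 = 0 and x2 = 0 → (0, 0)
  2x1 + 4x2 = 7 and x2 = 0 → (3.5, 0)
  2x1 + 4x2 = 7 and x1 = 0 → (0, 1.75)

Evaluating z = 8x1 + 2x2 at each vertex:
  (0, 0): z = 0
  (3.5, 0): z = 28
  (0, 1.75): z = 3.5

The maximum is at (3.5, 0) with z = 28.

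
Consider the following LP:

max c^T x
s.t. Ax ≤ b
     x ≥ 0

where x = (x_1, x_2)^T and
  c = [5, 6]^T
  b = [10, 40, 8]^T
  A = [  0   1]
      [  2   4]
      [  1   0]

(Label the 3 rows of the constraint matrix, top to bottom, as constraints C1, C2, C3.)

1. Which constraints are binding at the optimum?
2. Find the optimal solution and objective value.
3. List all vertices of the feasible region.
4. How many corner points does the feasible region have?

1. C2, C3
2. x_1 = 8, x_2 = 6, z = 76
3. (0, 0), (8, 0), (8, 6), (0, 10)
4. 4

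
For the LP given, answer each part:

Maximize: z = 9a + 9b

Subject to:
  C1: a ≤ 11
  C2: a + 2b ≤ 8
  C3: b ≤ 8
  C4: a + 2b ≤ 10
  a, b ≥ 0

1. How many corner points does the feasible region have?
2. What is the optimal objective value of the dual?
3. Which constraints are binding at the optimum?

1. 3
2. 72 (by strong duality, equal to the primal optimum)
3. C2, b ≥ 0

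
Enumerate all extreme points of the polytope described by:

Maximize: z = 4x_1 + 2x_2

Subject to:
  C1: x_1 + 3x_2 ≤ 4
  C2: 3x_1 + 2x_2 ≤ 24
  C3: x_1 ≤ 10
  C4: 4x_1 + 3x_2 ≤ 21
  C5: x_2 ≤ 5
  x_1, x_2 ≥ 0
Each vertex is the intersection of two constraint boundaries that also satisfies all remaining constraints:
  x_1 = 0 and x_2 = 0 → (0, 0)
  x_1 + 3x_2 = 4 and x_2 = 0 → (4, 0)
  x_1 + 3x_2 = 4 and x_1 = 0 → (0, 1.333)

Vertices: (0, 0), (4, 0), (0, 1.333)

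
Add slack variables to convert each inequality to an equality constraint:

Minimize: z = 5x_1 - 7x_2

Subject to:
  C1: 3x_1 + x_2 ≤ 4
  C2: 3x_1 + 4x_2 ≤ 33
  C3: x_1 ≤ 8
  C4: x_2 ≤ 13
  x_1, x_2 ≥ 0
min z = 5x_1 - 7x_2

s.t.
  3x_1 + x_2 + s1 = 4
  3x_1 + 4x_2 + s2 = 33
  x_1 + s3 = 8
  x_2 + s4 = 13
  x_1, x_2, s1, s2, s3, s4 ≥ 0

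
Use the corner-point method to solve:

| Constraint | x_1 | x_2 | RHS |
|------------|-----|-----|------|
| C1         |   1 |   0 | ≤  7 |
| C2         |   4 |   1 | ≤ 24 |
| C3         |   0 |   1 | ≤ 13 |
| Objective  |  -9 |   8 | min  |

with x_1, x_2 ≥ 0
Each vertex is the intersection of two constraint boundaries that also satisfies all remaining constraints:
  x_1 = 0 and x_2 = 0 → (0, 0)
  4x_1 + x_2 = 24 and x_2 = 0 → (6, 0)
  4x_1 + x_2 = 24 and x_2 = 13 → (2.75, 13)
  x_2 = 13 and x_1 = 0 → (0, 13)

Evaluating z = -9x_1 + 8x_2 at each vertex:
  (0, 0): z = 0
  (6, 0): z = -54
  (2.75, 13): z = 79.25
  (0, 13): z = 104

The minimum is at (6, 0) with z = -54.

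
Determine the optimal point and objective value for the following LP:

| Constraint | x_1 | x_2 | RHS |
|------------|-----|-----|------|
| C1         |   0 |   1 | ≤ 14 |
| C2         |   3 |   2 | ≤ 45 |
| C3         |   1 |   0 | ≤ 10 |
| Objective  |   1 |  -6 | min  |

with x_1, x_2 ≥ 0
Each vertex is the intersection of two constraint boundaries that also satisfies all remaining constraints:
  x_1 = 0 and x_2 = 0 → (0, 0)
  x_1 = 10 and x_2 = 0 → (10, 0)
  3x_1 + 2x_2 = 45 and x_1 = 10 → (10, 7.5)
  x_2 = 14 and 3x_1 + 2x_2 = 45 → (5.667, 14)
  x_2 = 14 and x_1 = 0 → (0, 14)

Evaluating z = x_1 - 6x_2 at each vertex:
  (0, 0): z = 0
  (10, 0): z = 10
  (10, 7.5): z = -35
  (5.667, 14): z = -78.33
  (0, 14): z = -84

The minimum is at (0, 14) with z = -84.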